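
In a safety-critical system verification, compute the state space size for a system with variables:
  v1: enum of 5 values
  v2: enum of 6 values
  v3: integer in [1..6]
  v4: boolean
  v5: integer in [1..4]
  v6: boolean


State space = product of domain sizes of all variables.
Domain sizes:
  v1 (enum of 5 values): 5
  v2 (enum of 6 values): 6
  v3 (integer in [1..6]): 6
  v4 (boolean): 2
  v5 (integer in [1..4]): 4
  v6 (boolean): 2
Product = 5 * 6 * 6 * 2 * 4 * 2 = 2880

2880


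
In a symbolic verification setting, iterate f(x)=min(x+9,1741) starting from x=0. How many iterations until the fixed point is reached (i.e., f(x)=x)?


Step 1: x=0, cap=1741, increment=9
Step 2: x grows by 9 each step until capped at 1741; fixed point is x=1741
Step 3: iterations = ceil(1741/9) = 194

194


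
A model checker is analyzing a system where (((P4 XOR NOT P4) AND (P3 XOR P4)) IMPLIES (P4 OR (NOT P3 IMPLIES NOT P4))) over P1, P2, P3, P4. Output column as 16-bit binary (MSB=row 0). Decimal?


Formula: (((P4 XOR NOT P4) AND (P3 XOR P4)) IMPLIES (P4 OR (NOT P3 IMPLIES NOT P4))) over P1, P2, P3, P4 (16 rows)
Evaluate each row (bits = P1,P2,P3,P4, MSB first):
  row 0 [0000]: (((0 XOR NOT 0) AND (0 XOR 0)) IMPLIES (0 OR (NOT 0 IMPLIES NOT 0))) -> 1
  row 1 [0001]: (((1 XOR NOT 1) AND (0 XOR 1)) IMPLIES (1 OR (NOT 0 IMPLIES NOT 1))) -> 1
  row 2 [0010]: (((0 XOR NOT 0) AND (1 XOR 0)) IMPLIES (0 OR (NOT 1 IMPLIES NOT 0))) -> 1
  row 3 [0011]: (((1 XOR NOT 1) AND (1 XOR 1)) IMPLIES (1 OR (NOT 1 IMPLIES NOT 1))) -> 1
  row 4 [0100]: (((0 XOR NOT 0) AND (0 XOR 0)) IMPLIES (0 OR (NOT 0 IMPLIES NOT 0))) -> 1
  row 5 [0101]: (((1 XOR NOT 1) AND (0 XOR 1)) IMPLIES (1 OR (NOT 0 IMPLIES NOT 1))) -> 1
  row 6 [0110]: (((0 XOR NOT 0) AND (1 XOR 0)) IMPLIES (0 OR (NOT 1 IMPLIES NOT 0))) -> 1
  row 7 [0111]: (((1 XOR NOT 1) AND (1 XOR 1)) IMPLIES (1 OR (NOT 1 IMPLIES NOT 1))) -> 1
  row 8 [1000]: (((0 XOR NOT 0) AND (0 XOR 0)) IMPLIES (0 OR (NOT 0 IMPLIES NOT 0))) -> 1
  row 9 [1001]: (((1 XOR NOT 1) AND (0 XOR 1)) IMPLIES (1 OR (NOT 0 IMPLIES NOT 1))) -> 1
  row 10 [1010]: (((0 XOR NOT 0) AND (1 XOR 0)) IMPLIES (0 OR (NOT 1 IMPLIES NOT 0))) -> 1
  row 11 [1011]: (((1 XOR NOT 1) AND (1 XOR 1)) IMPLIES (1 OR (NOT 1 IMPLIES NOT 1))) -> 1
  row 12 [1100]: (((0 XOR NOT 0) AND (0 XOR 0)) IMPLIES (0 OR (NOT 0 IMPLIES NOT 0))) -> 1
  row 13 [1101]: (((1 XOR NOT 1) AND (0 XOR 1)) IMPLIES (1 OR (NOT 0 IMPLIES NOT 1))) -> 1
  row 14 [1110]: (((0 XOR NOT 0) AND (1 XOR 0)) IMPLIES (0 OR (NOT 1 IMPLIES NOT 0))) -> 1
  row 15 [1111]: (((1 XOR NOT 1) AND (1 XOR 1)) IMPLIES (1 OR (NOT 1 IMPLIES NOT 1))) -> 1
Full result column, 4 rows per line (P1,P2 fixed per line; P3,P4 runs 00..11 left to right):
  rows 0-3 [P1,P2=00]: 1111  = hex F
  rows 4-7 [P1,P2=01]: 1111  = hex F
  rows 8-11 [P1,P2=10]: 1111  = hex F
  rows 12-15 [P1,P2=11]: 1111  = hex F
Output column (row 0 .. row 15) = 1111111111111111
Output column grouped in 4s = 1111 1111 1111 1111 = 0xFFFF
Convert to decimal digit by digit (value = value*16 + digit):
  F -> 15
  15*16 + 15 (F) = 255
  255*16 + 15 (F) = 4095
  4095*16 + 15 (F) = 65535
Decimal = 65535

65535


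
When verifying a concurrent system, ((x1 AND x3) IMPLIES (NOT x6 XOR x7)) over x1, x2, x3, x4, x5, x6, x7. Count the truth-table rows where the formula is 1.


Formula: ((x1 AND x3) IMPLIES (NOT x6 XOR x7)) over 7 vars (128 rows)
Evaluate each row (x1, x2, x3, x4, x5, x6, x7 as bits, MSB first):
  row 0 [0000000]: ((0 AND 0) IMPLIES (NOT 0 XOR 0)) -> 1
  row 1 [0000001]: ((0 AND 0) IMPLIES (NOT 0 XOR 1)) -> 1
  row 2 [0000010]: ((0 AND 0) IMPLIES (NOT 1 XOR 0)) -> 1
  row 3 [0000011]: ((0 AND 0) IMPLIES (NOT 1 XOR 1)) -> 1
  row 4 [0000100]: ((0 AND 0) IMPLIES (NOT 0 XOR 0)) -> 1
  (every remaining row is evaluated the same way; all 128 results are listed next)
Full result column, 8 rows per line (x1,x2,x3,x4 fixed per line; x5,x6,x7 runs 000..111 left to right):
  rows 0-7 [x1,x2,x3,x4=0000]: 11111111  (ones: 8)
  rows 8-15 [x1,x2,x3,x4=0001]: 11111111  (ones: 8)
  rows 16-23 [x1,x2,x3,x4=0010]: 11111111  (ones: 8)
  rows 24-31 [x1,x2,x3,x4=0011]: 11111111  (ones: 8)
  rows 32-39 [x1,x2,x3,x4=0100]: 11111111  (ones: 8)
  rows 40-47 [x1,x2,x3,x4=0101]: 11111111  (ones: 8)
  rows 48-55 [x1,x2,x3,x4=0110]: 11111111  (ones: 8)
  rows 56-63 [x1,x2,x3,x4=0111]: 11111111  (ones: 8)
  rows 64-71 [x1,x2,x3,x4=1000]: 11111111  (ones: 8)
  rows 72-79 [x1,x2,x3,x4=1001]: 11111111  (ones: 8)
  rows 80-87 [x1,x2,x3,x4=1010]: 10011001  (ones: 4)
  rows 88-95 [x1,x2,x3,x4=1011]: 10011001  (ones: 4)
  rows 96-103 [x1,x2,x3,x4=1100]: 11111111  (ones: 8)
  rows 104-111 [x1,x2,x3,x4=1101]: 11111111  (ones: 8)
  rows 112-119 [x1,x2,x3,x4=1110]: 10011001  (ones: 4)
  rows 120-127 [x1,x2,x3,x4=1111]: 10011001  (ones: 4)
Count of 1-rows = 8+8+8+8+8+8+8+8+8+8+4+4+8+8+4+4 = 112

112


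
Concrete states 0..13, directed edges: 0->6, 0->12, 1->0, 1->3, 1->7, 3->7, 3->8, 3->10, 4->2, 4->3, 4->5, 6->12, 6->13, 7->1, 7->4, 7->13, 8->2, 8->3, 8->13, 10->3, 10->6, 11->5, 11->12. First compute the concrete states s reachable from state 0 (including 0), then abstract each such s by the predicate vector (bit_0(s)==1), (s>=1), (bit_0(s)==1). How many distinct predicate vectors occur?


BFS from 0:
Concrete reachable: {0, 6, 12, 13}
Abstract via predicates (bit_0(s)==1), (s>=1), (bit_0(s)==1):
  (0,0,0) <- {0}
  (0,1,0) <- {6, 12}
  (1,1,1) <- {13}
Distinct abstract states = 3

3


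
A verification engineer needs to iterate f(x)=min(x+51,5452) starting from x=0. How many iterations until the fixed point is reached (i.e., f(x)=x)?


Step 1: x=0, cap=5452, increment=51
Step 2: x grows by 51 each step until capped at 5452; fixed point is x=5452
Step 3: iterations = ceil(5452/51) = 107

107


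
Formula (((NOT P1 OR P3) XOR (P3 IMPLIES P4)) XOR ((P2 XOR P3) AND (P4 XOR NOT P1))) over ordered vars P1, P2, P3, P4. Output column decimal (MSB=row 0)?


Formula: (((NOT P1 OR P3) XOR (P3 IMPLIES P4)) XOR ((P2 XOR P3) AND (P4 XOR NOT P1))) over P1, P2, P3, P4 (16 rows)
Evaluate each row (bits = P1,P2,P3,P4, MSB first):
  row 0 [0000]: (((NOT 0 OR 0) XOR (0 IMPLIES 0)) XOR ((0 XOR 0) AND (0 XOR NOT 0))) -> 0
  row 1 [0001]: (((NOT 0 OR 0) XOR (0 IMPLIES 1)) XOR ((0 XOR 0) AND (1 XOR NOT 0))) -> 0
  row 2 [0010]: (((NOT 0 OR 1) XOR (1 IMPLIES 0)) XOR ((0 XOR 1) AND (0 XOR NOT 0))) -> 0
  row 3 [0011]: (((NOT 0 OR 1) XOR (1 IMPLIES 1)) XOR ((0 XOR 1) AND (1 XOR NOT 0))) -> 0
  row 4 [0100]: (((NOT 0 OR 0) XOR (0 IMPLIES 0)) XOR ((1 XOR 0) AND (0 XOR NOT 0))) -> 1
  row 5 [0101]: (((NOT 0 OR 0) XOR (0 IMPLIES 1)) XOR ((1 XOR 0) AND (1 XOR NOT 0))) -> 0
  row 6 [0110]: (((NOT 0 OR 1) XOR (1 IMPLIES 0)) XOR ((1 XOR 1) AND (0 XOR NOT 0))) -> 1
  row 7 [0111]: (((NOT 0 OR 1) XOR (1 IMPLIES 1)) XOR ((1 XOR 1) AND (1 XOR NOT 0))) -> 0
  row 8 [1000]: (((NOT 1 OR 0) XOR (0 IMPLIES 0)) XOR ((0 XOR 0) AND (0 XOR NOT 1))) -> 1
  row 9 [1001]: (((NOT 1 OR 0) XOR (0 IMPLIES 1)) XOR ((0 XOR 0) AND (1 XOR NOT 1))) -> 1
  row 10 [1010]: (((NOT 1 OR 1) XOR (1 IMPLIES 0)) XOR ((0 XOR 1) AND (0 XOR NOT 1))) -> 1
  row 11 [1011]: (((NOT 1 OR 1) XOR (1 IMPLIES 1)) XOR ((0 XOR 1) AND (1 XOR NOT 1))) -> 1
  row 12 [1100]: (((NOT 1 OR 0) XOR (0 IMPLIES 0)) XOR ((1 XOR 0) AND (0 XOR NOT 1))) -> 1
  row 13 [1101]: (((NOT 1 OR 0) XOR (0 IMPLIES 1)) XOR ((1 XOR 0) AND (1 XOR NOT 1))) -> 0
  row 14 [1110]: (((NOT 1 OR 1) XOR (1 IMPLIES 0)) XOR ((1 XOR 1) AND (0 XOR NOT 1))) -> 1
  row 15 [1111]: (((NOT 1 OR 1) XOR (1 IMPLIES 1)) XOR ((1 XOR 1) AND (1 XOR NOT 1))) -> 0
Full result column, 4 rows per line (P1,P2 fixed per line; P3,P4 runs 00..11 left to right):
  rows 0-3 [P1,P2=00]: 0000  = hex 0
  rows 4-7 [P1,P2=01]: 1010  = hex A
  rows 8-11 [P1,P2=10]: 1111  = hex F
  rows 12-15 [P1,P2=11]: 1010  = hex A
Output column (row 0 .. row 15) = 0000101011111010
Output column grouped in 4s = 0000 1010 1111 1010 = 0x0AFA
Convert to decimal digit by digit (value = value*16 + digit):
  0 -> 0
  0*16 + 10 (A) = 10
  10*16 + 15 (F) = 175
  175*16 + 10 (A) = 2810
Decimal = 2810

2810


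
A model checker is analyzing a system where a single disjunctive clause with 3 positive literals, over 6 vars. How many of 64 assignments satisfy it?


Step 1: Total=2^6=64
Step 2: Unsat when all 3 false: 2^3=8
Step 3: Sat=64-8=56

56


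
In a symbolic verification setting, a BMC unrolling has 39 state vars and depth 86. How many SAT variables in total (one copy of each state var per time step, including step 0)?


BMC unrolls to depth k, creating one copy of each state var for steps 0..k.
Step count = 86 + 1 = 87 (steps 0 through 86)
Vars per step = 39
Total = 39 * 87 = 3393

3393


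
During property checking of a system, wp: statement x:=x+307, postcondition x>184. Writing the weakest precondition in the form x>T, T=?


Formula: wp(x:=E, P) = P[E/x] (substitute E for x in postcondition)
Step 1: Postcondition: x>184
Step 2: Substitute x+307 for x: x+307>184
Step 3: Solve for x: x > 184-307 = -123

-123


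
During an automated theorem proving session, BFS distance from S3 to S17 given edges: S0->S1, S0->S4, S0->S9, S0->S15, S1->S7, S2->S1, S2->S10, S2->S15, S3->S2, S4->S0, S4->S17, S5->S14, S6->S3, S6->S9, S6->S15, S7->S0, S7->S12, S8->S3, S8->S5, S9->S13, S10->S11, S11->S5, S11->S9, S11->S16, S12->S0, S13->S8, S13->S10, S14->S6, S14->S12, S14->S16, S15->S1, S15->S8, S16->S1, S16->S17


BFS layer-by-layer from S3:
  dist 0: {S3}
  dist 1: {S2}
  dist 2: {S1, S10, S15}
  dist 3: {S7, S8, S11}
  dist 4: {S0, S5, S9, S12, S16}
  dist 5: {S4, S13, S14, S17}
  -> S17 reached at distance 5
Shortest path length = 5

5


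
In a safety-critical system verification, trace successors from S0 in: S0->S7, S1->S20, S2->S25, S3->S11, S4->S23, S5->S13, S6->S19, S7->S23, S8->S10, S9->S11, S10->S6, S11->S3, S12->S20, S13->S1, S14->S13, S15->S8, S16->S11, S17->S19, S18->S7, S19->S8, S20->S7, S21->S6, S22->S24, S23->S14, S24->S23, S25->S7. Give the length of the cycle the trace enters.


Trace from S0 until a state repeats:
  S0 -> S7 -> S23 -> S14 -> S13 -> S1 -> S20 -> S7
S7 first seen at step 1, revisited at step 7.
Cycle length = 7 - 1 = 6

6


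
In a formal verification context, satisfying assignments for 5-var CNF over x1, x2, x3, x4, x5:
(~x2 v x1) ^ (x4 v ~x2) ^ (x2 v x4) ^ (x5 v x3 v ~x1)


CNF with 4 clauses over 5 vars (32 assignments).
An assignment satisfies CNF iff every clause has >=1 true literal.
Check each row (bits = x1,x2,x3,x4,x5; clause T/F shown):
  row 0 [00000]: clauses=TTFT -> 0
  row 1 [00001]: clauses=TTFT -> 0
  row 2 [00010]: clauses=TTTT -> 1
  row 3 [00011]: clauses=TTTT -> 1
  row 4 [00100]: clauses=TTFT -> 0
  row 5 [00101]: clauses=TTFT -> 0
  row 6 [00110]: clauses=TTTT -> 1
  row 7 [00111]: clauses=TTTT -> 1
  row 8 [01000]: clauses=FFTT -> 0
  row 9 [01001]: clauses=FFTT -> 0
  row 10 [01010]: clauses=FTTT -> 0
  row 11 [01011]: clauses=FTTT -> 0
  row 12 [01100]: clauses=FFTT -> 0
  row 13 [01101]: clauses=FFTT -> 0
  row 14 [01110]: clauses=FTTT -> 0
  row 15 [01111]: clauses=FTTT -> 0
  row 16 [10000]: clauses=TTFF -> 0
  row 17 [10001]: clauses=TTFT -> 0
  row 18 [10010]: clauses=TTTF -> 0
  row 19 [10011]: clauses=TTTT -> 1
  row 20 [10100]: clauses=TTFT -> 0
  row 21 [10101]: clauses=TTFT -> 0
  row 22 [10110]: clauses=TTTT -> 1
  row 23 [10111]: clauses=TTTT -> 1
  row 24 [11000]: clauses=TFTF -> 0
  row 25 [11001]: clauses=TFTT -> 0
  row 26 [11010]: clauses=TTTF -> 0
  row 27 [11011]: clauses=TTTT -> 1
  row 28 [11100]: clauses=TFTT -> 0
  row 29 [11101]: clauses=TFTT -> 0
  row 30 [11110]: clauses=TTTT -> 1
  row 31 [11111]: clauses=TTTT -> 1
Full result column, 8 rows per line (x1,x2 fixed per line; x3,x4,x5 runs 000..111 left to right):
  rows 0-7 [x1,x2=00]: 00110011  (ones: 4)
  rows 8-15 [x1,x2=01]: 00000000  (ones: 0)
  rows 16-23 [x1,x2=10]: 00010011  (ones: 3)
  rows 24-31 [x1,x2=11]: 00010011  (ones: 3)
Satisfying assignments = 4+0+3+3 = 10

10


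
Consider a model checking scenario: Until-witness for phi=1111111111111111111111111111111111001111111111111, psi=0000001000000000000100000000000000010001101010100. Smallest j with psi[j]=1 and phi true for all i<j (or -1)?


(phi U psi) at 0: need smallest j with psi[j]=1 and phi[i]=1 for all i in [0,j).
Scan from step 0:
  step 0: phi=1, psi=0 -> continue
  step 1: phi=1, psi=0 -> continue
  step 2: phi=1, psi=0 -> continue
  step 3: phi=1, psi=0 -> continue
  step 6: psi=1 and phi held for [0,6) -> witness found
Witness step = 6

6


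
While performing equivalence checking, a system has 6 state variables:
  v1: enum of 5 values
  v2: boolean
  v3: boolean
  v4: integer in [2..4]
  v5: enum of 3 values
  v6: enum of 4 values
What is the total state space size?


State space = product of domain sizes of all variables.
Domain sizes:
  v1 (enum of 5 values): 5
  v2 (boolean): 2
  v3 (boolean): 2
  v4 (integer in [2..4]): 3
  v5 (enum of 3 values): 3
  v6 (enum of 4 values): 4
Product = 5 * 2 * 2 * 3 * 3 * 4 = 720

720


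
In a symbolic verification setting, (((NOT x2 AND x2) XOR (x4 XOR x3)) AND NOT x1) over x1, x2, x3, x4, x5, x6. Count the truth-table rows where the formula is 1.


Formula: (((NOT x2 AND x2) XOR (x4 XOR x3)) AND NOT x1) over 6 vars (64 rows)
Evaluate each row (x1, x2, x3, x4, x5, x6 as bits, MSB first):
  row 0 [000000]: (((NOT 0 AND 0) XOR (0 XOR 0)) AND NOT 0) -> 0
  row 1 [000001]: (((NOT 0 AND 0) XOR (0 XOR 0)) AND NOT 0) -> 0
  row 2 [000010]: (((NOT 0 AND 0) XOR (0 XOR 0)) AND NOT 0) -> 0
  row 3 [000011]: (((NOT 0 AND 0) XOR (0 XOR 0)) AND NOT 0) -> 0
  row 4 [000100]: (((NOT 0 AND 0) XOR (1 XOR 0)) AND NOT 0) -> 1
  (every remaining row is evaluated the same way; all 64 results are listed next)
Full result column, 8 rows per line (x1,x2,x3 fixed per line; x4,x5,x6 runs 000..111 left to right):
  rows 0-7 [x1,x2,x3=000]: 00001111  (ones: 4)
  rows 8-15 [x1,x2,x3=001]: 11110000  (ones: 4)
  rows 16-23 [x1,x2,x3=010]: 00001111  (ones: 4)
  rows 24-31 [x1,x2,x3=011]: 11110000  (ones: 4)
  rows 32-39 [x1,x2,x3=100]: 00000000  (ones: 0)
  rows 40-47 [x1,x2,x3=101]: 00000000  (ones: 0)
  rows 48-55 [x1,x2,x3=110]: 00000000  (ones: 0)
  rows 56-63 [x1,x2,x3=111]: 00000000  (ones: 0)
Count of 1-rows = 4+4+4+4+0+0+0+0 = 16

16


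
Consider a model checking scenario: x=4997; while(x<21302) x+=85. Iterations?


Step 1: x goes from 4997 toward 21302 by 85; the body runs while x<21302, so iterations = ceil((bound-start)/step)
Step 2: Distance=16305
Step 3: ceil(16305/85)=192

192


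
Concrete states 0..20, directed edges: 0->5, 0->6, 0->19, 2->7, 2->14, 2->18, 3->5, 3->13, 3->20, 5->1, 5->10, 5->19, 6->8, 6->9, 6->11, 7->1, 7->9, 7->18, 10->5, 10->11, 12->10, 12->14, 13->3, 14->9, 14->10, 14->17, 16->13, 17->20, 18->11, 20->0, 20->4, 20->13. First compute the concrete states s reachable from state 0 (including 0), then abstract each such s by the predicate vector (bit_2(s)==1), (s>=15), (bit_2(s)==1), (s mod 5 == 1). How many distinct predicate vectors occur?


BFS from 0:
Concrete reachable: {0, 1, 5, 6, 8, 9, 10, 11, 19}
Abstract via predicates (bit_2(s)==1), (s>=15), (bit_2(s)==1), (s mod 5 == 1):
  (0,0,0,0) <- {0, 8, 9, 10}
  (0,0,0,1) <- {1, 11}
  (0,1,0,0) <- {19}
  (1,0,1,0) <- {5}
  (1,0,1,1) <- {6}
Distinct abstract states = 5

5


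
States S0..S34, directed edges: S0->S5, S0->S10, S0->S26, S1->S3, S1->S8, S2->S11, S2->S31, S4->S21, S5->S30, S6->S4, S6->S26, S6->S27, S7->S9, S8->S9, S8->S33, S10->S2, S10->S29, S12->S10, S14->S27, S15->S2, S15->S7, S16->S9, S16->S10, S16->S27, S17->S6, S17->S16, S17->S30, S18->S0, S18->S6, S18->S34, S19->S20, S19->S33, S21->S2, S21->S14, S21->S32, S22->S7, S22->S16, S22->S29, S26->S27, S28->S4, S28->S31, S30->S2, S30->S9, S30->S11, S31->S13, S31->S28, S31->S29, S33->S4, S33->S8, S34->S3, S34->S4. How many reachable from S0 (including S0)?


BFS from S0:
  layer 0: {S0}
  layer 1: {S5, S10, S26}
  layer 2: {S2, S27, S29, S30}
  layer 3: {S9, S11, S31}
  layer 4: {S13, S28}
  layer 5: {S4}
  layer 6: {S21}
  layer 7: {S14, S32}
Reachable set: {S0, S2, S4, S5, S9, S10, S11, S13, S14, S21, S26, S27, S28, S29, S30, S31, S32}
Count = 17

17


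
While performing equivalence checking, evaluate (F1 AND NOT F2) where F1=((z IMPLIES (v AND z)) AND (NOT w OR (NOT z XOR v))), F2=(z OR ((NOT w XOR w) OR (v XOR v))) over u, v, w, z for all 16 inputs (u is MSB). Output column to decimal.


F1 = ((z IMPLIES (v AND z)) AND (NOT w OR (NOT z XOR v)))
F2 = (z OR ((NOT w XOR w) OR (v XOR v)))
Counterexample to F1=>F2 is where F1=1 and F2=0.
Evaluate each row (bits = u,v,w,z, MSB first):
  row 0 [0000]: F1=1 F2=1 -> F1&~F2 -> 0
  row 1 [0001]: F1=0 F2=1 -> F1&~F2 -> 0
  row 2 [0010]: F1=1 F2=1 -> F1&~F2 -> 0
  row 3 [0011]: F1=0 F2=1 -> F1&~F2 -> 0
  row 4 [0100]: F1=1 F2=1 -> F1&~F2 -> 0
  row 5 [0101]: F1=1 F2=1 -> F1&~F2 -> 0
  row 6 [0110]: F1=0 F2=1 -> F1&~F2 -> 0
  row 7 [0111]: F1=1 F2=1 -> F1&~F2 -> 0
  row 8 [1000]: F1=1 F2=1 -> F1&~F2 -> 0
  row 9 [1001]: F1=0 F2=1 -> F1&~F2 -> 0
  row 10 [1010]: F1=1 F2=1 -> F1&~F2 -> 0
  row 11 [1011]: F1=0 F2=1 -> F1&~F2 -> 0
  row 12 [1100]: F1=1 F2=1 -> F1&~F2 -> 0
  row 13 [1101]: F1=1 F2=1 -> F1&~F2 -> 0
  row 14 [1110]: F1=0 F2=1 -> F1&~F2 -> 0
  row 15 [1111]: F1=1 F2=1 -> F1&~F2 -> 0
Full result column, 4 rows per line (u,v fixed per line; w,z runs 00..11 left to right):
  rows 0-3 [u,v=00]: 0000  = hex 0
  rows 4-7 [u,v=01]: 0000  = hex 0
  rows 8-11 [u,v=10]: 0000  = hex 0
  rows 12-15 [u,v=11]: 0000  = hex 0
Counterexample vector (row 0 .. row 15) = 0000000000000000
Output column grouped in 4s = 0000 0000 0000 0000 = 0x0000
Convert to decimal digit by digit (value = value*16 + digit):
  0 -> 0
  0*16 + 0 = 0
  0*16 + 0 = 0
  0*16 + 0 = 0
Decimal = 0

0


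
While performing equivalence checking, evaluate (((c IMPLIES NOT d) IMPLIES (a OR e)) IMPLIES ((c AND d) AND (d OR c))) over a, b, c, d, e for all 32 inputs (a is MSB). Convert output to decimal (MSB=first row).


Formula: (((c IMPLIES NOT d) IMPLIES (a OR e)) IMPLIES ((c AND d) AND (d OR c))) over a, b, c, d, e (32 rows)
Evaluate each row (bits = a,b,c,d,e, MSB first):
  row 0 [00000]: (((0 IMPLIES NOT 0) IMPLIES (0 OR 0)) IMPLIES ((0 AND 0) AND (0 OR 0))) -> 1
  row 1 [00001]: (((0 IMPLIES NOT 0) IMPLIES (0 OR 1)) IMPLIES ((0 AND 0) AND (0 OR 0))) -> 0
  row 2 [00010]: (((0 IMPLIES NOT 1) IMPLIES (0 OR 0)) IMPLIES ((0 AND 1) AND (1 OR 0))) -> 1
  row 3 [00011]: (((0 IMPLIES NOT 1) IMPLIES (0 OR 1)) IMPLIES ((0 AND 1) AND (1 OR 0))) -> 0
  row 4 [00100]: (((1 IMPLIES NOT 0) IMPLIES (0 OR 0)) IMPLIES ((1 AND 0) AND (0 OR 1))) -> 1
  row 5 [00101]: (((1 IMPLIES NOT 0) IMPLIES (0 OR 1)) IMPLIES ((1 AND 0) AND (0 OR 1))) -> 0
  row 6 [00110]: (((1 IMPLIES NOT 1) IMPLIES (0 OR 0)) IMPLIES ((1 AND 1) AND (1 OR 1))) -> 1
  row 7 [00111]: (((1 IMPLIES NOT 1) IMPLIES (0 OR 1)) IMPLIES ((1 AND 1) AND (1 OR 1))) -> 1
  row 8 [01000]: (((0 IMPLIES NOT 0) IMPLIES (0 OR 0)) IMPLIES ((0 AND 0) AND (0 OR 0))) -> 1
  row 9 [01001]: (((0 IMPLIES NOT 0) IMPLIES (0 OR 1)) IMPLIES ((0 AND 0) AND (0 OR 0))) -> 0
  row 10 [01010]: (((0 IMPLIES NOT 1) IMPLIES (0 OR 0)) IMPLIES ((0 AND 1) AND (1 OR 0))) -> 1
  row 11 [01011]: (((0 IMPLIES NOT 1) IMPLIES (0 OR 1)) IMPLIES ((0 AND 1) AND (1 OR 0))) -> 0
  row 12 [01100]: (((1 IMPLIES NOT 0) IMPLIES (0 OR 0)) IMPLIES ((1 AND 0) AND (0 OR 1))) -> 1
  row 13 [01101]: (((1 IMPLIES NOT 0) IMPLIES (0 OR 1)) IMPLIES ((1 AND 0) AND (0 OR 1))) -> 0
  row 14 [01110]: (((1 IMPLIES NOT 1) IMPLIES (0 OR 0)) IMPLIES ((1 AND 1) AND (1 OR 1))) -> 1
  row 15 [01111]: (((1 IMPLIES NOT 1) IMPLIES (0 OR 1)) IMPLIES ((1 AND 1) AND (1 OR 1))) -> 1
  row 16 [10000]: (((0 IMPLIES NOT 0) IMPLIES (1 OR 0)) IMPLIES ((0 AND 0) AND (0 OR 0))) -> 0
  row 17 [10001]: (((0 IMPLIES NOT 0) IMPLIES (1 OR 1)) IMPLIES ((0 AND 0) AND (0 OR 0))) -> 0
  row 18 [10010]: (((0 IMPLIES NOT 1) IMPLIES (1 OR 0)) IMPLIES ((0 AND 1) AND (1 OR 0))) -> 0
  row 19 [10011]: (((0 IMPLIES NOT 1) IMPLIES (1 OR 1)) IMPLIES ((0 AND 1) AND (1 OR 0))) -> 0
  row 20 [10100]: (((1 IMPLIES NOT 0) IMPLIES (1 OR 0)) IMPLIES ((1 AND 0) AND (0 OR 1))) -> 0
  row 21 [10101]: (((1 IMPLIES NOT 0) IMPLIES (1 OR 1)) IMPLIES ((1 AND 0) AND (0 OR 1))) -> 0
  row 22 [10110]: (((1 IMPLIES NOT 1) IMPLIES (1 OR 0)) IMPLIES ((1 AND 1) AND (1 OR 1))) -> 1
  row 23 [10111]: (((1 IMPLIES NOT 1) IMPLIES (1 OR 1)) IMPLIES ((1 AND 1) AND (1 OR 1))) -> 1
  row 24 [11000]: (((0 IMPLIES NOT 0) IMPLIES (1 OR 0)) IMPLIES ((0 AND 0) AND (0 OR 0))) -> 0
  row 25 [11001]: (((0 IMPLIES NOT 0) IMPLIES (1 OR 1)) IMPLIES ((0 AND 0) AND (0 OR 0))) -> 0
  row 26 [11010]: (((0 IMPLIES NOT 1) IMPLIES (1 OR 0)) IMPLIES ((0 AND 1) AND (1 OR 0))) -> 0
  row 27 [11011]: (((0 IMPLIES NOT 1) IMPLIES (1 OR 1)) IMPLIES ((0 AND 1) AND (1 OR 0))) -> 0
  row 28 [11100]: (((1 IMPLIES NOT 0) IMPLIES (1 OR 0)) IMPLIES ((1 AND 0) AND (0 OR 1))) -> 0
  row 29 [11101]: (((1 IMPLIES NOT 0) IMPLIES (1 OR 1)) IMPLIES ((1 AND 0) AND (0 OR 1))) -> 0
  row 30 [11110]: (((1 IMPLIES NOT 1) IMPLIES (1 OR 0)) IMPLIES ((1 AND 1) AND (1 OR 1))) -> 1
  row 31 [11111]: (((1 IMPLIES NOT 1) IMPLIES (1 OR 1)) IMPLIES ((1 AND 1) AND (1 OR 1))) -> 1
Full result column, 4 rows per line (a,b,c fixed per line; d,e runs 00..11 left to right):
  rows 0-3 [a,b,c=000]: 1010  = hex A
  rows 4-7 [a,b,c=001]: 1011  = hex B
  rows 8-11 [a,b,c=010]: 1010  = hex A
  rows 12-15 [a,b,c=011]: 1011  = hex B
  rows 16-19 [a,b,c=100]: 0000  = hex 0
  rows 20-23 [a,b,c=101]: 0011  = hex 3
  rows 24-27 [a,b,c=110]: 0000  = hex 0
  rows 28-31 [a,b,c=111]: 0011  = hex 3
Output column (row 0 .. row 31) = 10101011101010110000001100000011
Output column grouped in 4s = 1010 1011 1010 1011 0000 0011 0000 0011 = 0xABAB0303
Convert to decimal digit by digit (value = value*16 + digit):
  A -> 10
  10*16 + 11 (B) = 171
  171*16 + 10 (A) = 2746
  2746*16 + 11 (B) = 43947
  43947*16 + 0 = 703152
  703152*16 + 3 = 11250435
  11250435*16 + 0 = 180006960
  180006960*16 + 3 = 2880111363
Decimal = 2880111363

2880111363


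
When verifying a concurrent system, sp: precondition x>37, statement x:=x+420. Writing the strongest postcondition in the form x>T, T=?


Formula: sp(P, x:=E) = exists old_x. (x = E[old_x/x]) AND P[old_x/x] (old_x is the value of x before the assignment; eliminate old_x by solving x = E[old_x/x] for old_x)
Step 1: Precondition P: x>37, i.e. old_x > 37
Step 2: Assignment gives x = old_x + 420, so old_x = x - 420
Step 3: Substitute into P: x - 420 > 37
Step 4: Simplify: x > 37+420 = 457

457


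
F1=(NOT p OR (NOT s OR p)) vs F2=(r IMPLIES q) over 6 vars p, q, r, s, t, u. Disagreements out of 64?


F1 = (NOT p OR (NOT s OR p))
F2 = (r IMPLIES q)
Evaluate both on each of 64 rows (bits = p,q,r,s,t,u):
  row 0 [000000]: F1=1 F2=1 -> 0
  row 1 [000001]: F1=1 F2=1 -> 0
  row 2 [000010]: F1=1 F2=1 -> 0
  row 3 [000011]: F1=1 F2=1 -> 0
  row 4 [000100]: F1=1 F2=1 -> 0
  (every remaining row is evaluated the same way; all 64 results are listed next)
Full result column, 8 rows per line (p,q,r fixed per line; s,t,u runs 000..111 left to right):
  rows 0-7 [p,q,r=000]: 00000000  (ones: 0)
  rows 8-15 [p,q,r=001]: 11111111  (ones: 8)
  rows 16-23 [p,q,r=010]: 00000000  (ones: 0)
  rows 24-31 [p,q,r=011]: 00000000  (ones: 0)
  rows 32-39 [p,q,r=100]: 00000000  (ones: 0)
  rows 40-47 [p,q,r=101]: 11111111  (ones: 8)
  rows 48-55 [p,q,r=110]: 00000000  (ones: 0)
  rows 56-63 [p,q,r=111]: 00000000  (ones: 0)
Disagreements = 0+8+0+0+0+8+0+0 = 16

16


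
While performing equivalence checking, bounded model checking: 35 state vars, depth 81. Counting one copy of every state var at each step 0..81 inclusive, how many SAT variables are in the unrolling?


BMC unrolls to depth k, creating one copy of each state var for steps 0..k.
Step count = 81 + 1 = 82 (steps 0 through 81)
Vars per step = 35
Total = 35 * 82 = 2870

2870


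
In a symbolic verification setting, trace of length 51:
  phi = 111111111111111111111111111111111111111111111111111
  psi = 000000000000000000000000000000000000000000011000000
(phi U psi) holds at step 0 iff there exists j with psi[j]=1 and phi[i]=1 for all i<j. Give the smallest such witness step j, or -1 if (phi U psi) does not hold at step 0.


(phi U psi) at 0: need smallest j with psi[j]=1 and phi[i]=1 for all i in [0,j).
Scan from step 0:
  step 0: phi=1, psi=0 -> continue
  step 1: phi=1, psi=0 -> continue
  step 2: phi=1, psi=0 -> continue
  step 3: phi=1, psi=0 -> continue
  step 43: psi=1 and phi held for [0,43) -> witness found
Witness step = 43

43


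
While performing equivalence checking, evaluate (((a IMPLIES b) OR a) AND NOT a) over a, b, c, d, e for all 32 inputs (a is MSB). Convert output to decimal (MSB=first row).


Formula: (((a IMPLIES b) OR a) AND NOT a) over a, b, c, d, e (32 rows)
Evaluate each row (bits = a,b,c,d,e, MSB first):
  row 0 [00000]: (((0 IMPLIES 0) OR 0) AND NOT 0) -> 1
  row 1 [00001]: (((0 IMPLIES 0) OR 0) AND NOT 0) -> 1
  row 2 [00010]: (((0 IMPLIES 0) OR 0) AND NOT 0) -> 1
  row 3 [00011]: (((0 IMPLIES 0) OR 0) AND NOT 0) -> 1
  row 4 [00100]: (((0 IMPLIES 0) OR 0) AND NOT 0) -> 1
  row 5 [00101]: (((0 IMPLIES 0) OR 0) AND NOT 0) -> 1
  row 6 [00110]: (((0 IMPLIES 0) OR 0) AND NOT 0) -> 1
  row 7 [00111]: (((0 IMPLIES 0) OR 0) AND NOT 0) -> 1
  row 8 [01000]: (((0 IMPLIES 1) OR 0) AND NOT 0) -> 1
  row 9 [01001]: (((0 IMPLIES 1) OR 0) AND NOT 0) -> 1
  row 10 [01010]: (((0 IMPLIES 1) OR 0) AND NOT 0) -> 1
  row 11 [01011]: (((0 IMPLIES 1) OR 0) AND NOT 0) -> 1
  row 12 [01100]: (((0 IMPLIES 1) OR 0) AND NOT 0) -> 1
  row 13 [01101]: (((0 IMPLIES 1) OR 0) AND NOT 0) -> 1
  row 14 [01110]: (((0 IMPLIES 1) OR 0) AND NOT 0) -> 1
  row 15 [01111]: (((0 IMPLIES 1) OR 0) AND NOT 0) -> 1
  row 16 [10000]: (((1 IMPLIES 0) OR 1) AND NOT 1) -> 0
  row 17 [10001]: (((1 IMPLIES 0) OR 1) AND NOT 1) -> 0
  row 18 [10010]: (((1 IMPLIES 0) OR 1) AND NOT 1) -> 0
  row 19 [10011]: (((1 IMPLIES 0) OR 1) AND NOT 1) -> 0
  row 20 [10100]: (((1 IMPLIES 0) OR 1) AND NOT 1) -> 0
  row 21 [10101]: (((1 IMPLIES 0) OR 1) AND NOT 1) -> 0
  row 22 [10110]: (((1 IMPLIES 0) OR 1) AND NOT 1) -> 0
  row 23 [10111]: (((1 IMPLIES 0) OR 1) AND NOT 1) -> 0
  row 24 [11000]: (((1 IMPLIES 1) OR 1) AND NOT 1) -> 0
  row 25 [11001]: (((1 IMPLIES 1) OR 1) AND NOT 1) -> 0
  row 26 [11010]: (((1 IMPLIES 1) OR 1) AND NOT 1) -> 0
  row 27 [11011]: (((1 IMPLIES 1) OR 1) AND NOT 1) -> 0
  row 28 [11100]: (((1 IMPLIES 1) OR 1) AND NOT 1) -> 0
  row 29 [11101]: (((1 IMPLIES 1) OR 1) AND NOT 1) -> 0
  row 30 [11110]: (((1 IMPLIES 1) OR 1) AND NOT 1) -> 0
  row 31 [11111]: (((1 IMPLIES 1) OR 1) AND NOT 1) -> 0
Full result column, 4 rows per line (a,b,c fixed per line; d,e runs 00..11 left to right):
  rows 0-3 [a,b,c=000]: 1111  = hex F
  rows 4-7 [a,b,c=001]: 1111  = hex F
  rows 8-11 [a,b,c=010]: 1111  = hex F
  rows 12-15 [a,b,c=011]: 1111  = hex F
  rows 16-19 [a,b,c=100]: 0000  = hex 0
  rows 20-23 [a,b,c=101]: 0000  = hex 0
  rows 24-27 [a,b,c=110]: 0000  = hex 0
  rows 28-31 [a,b,c=111]: 0000  = hex 0
Output column (row 0 .. row 31) = 11111111111111110000000000000000
Output column grouped in 4s = 1111 1111 1111 1111 0000 0000 0000 0000 = 0xFFFF0000
Convert to decimal digit by digit (value = value*16 + digit):
  F -> 15
  15*16 + 15 (F) = 255
  255*16 + 15 (F) = 4095
  4095*16 + 15 (F) = 65535
  65535*16 + 0 = 1048560
  1048560*16 + 0 = 16776960
  16776960*16 + 0 = 268431360
  268431360*16 + 0 = 4294901760
Decimal = 4294901760

4294901760


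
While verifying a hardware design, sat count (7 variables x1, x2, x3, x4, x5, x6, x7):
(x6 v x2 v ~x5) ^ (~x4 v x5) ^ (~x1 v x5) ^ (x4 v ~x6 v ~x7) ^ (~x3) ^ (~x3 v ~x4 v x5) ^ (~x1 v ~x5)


CNF with 7 clauses over 7 vars (128 assignments).
An assignment satisfies CNF iff every clause has >=1 true literal.
Check each row (bits = x1,x2,x3,x4,x5,x6,x7; clause T/F shown):
  row 0 [0000000]: clauses=TTTTTTT -> 1
  row 1 [0000001]: clauses=TTTTTTT -> 1
  row 2 [0000010]: clauses=TTTTTTT -> 1
  row 3 [0000011]: clauses=TTTFTTT -> 0
  row 4 [0000100]: clauses=FTTTTTT -> 0
  (every remaining row is evaluated the same way; all 128 results are listed next)
Full result column, 8 rows per line (x1,x2,x3,x4 fixed per line; x5,x6,x7 runs 000..111 left to right):
  rows 0-7 [x1,x2,x3,x4=0000]: 11100010  (ones: 4)
  rows 8-15 [x1,x2,x3,x4=0001]: 00000011  (ones: 2)
  rows 16-23 [x1,x2,x3,x4=0010]: 00000000  (ones: 0)
  rows 24-31 [x1,x2,x3,x4=0011]: 00000000  (ones: 0)
  rows 32-39 [x1,x2,x3,x4=0100]: 11101110  (ones: 6)
  rows 40-47 [x1,x2,x3,x4=0101]: 00001111  (ones: 4)
  rows 48-55 [x1,x2,x3,x4=0110]: 00000000  (ones: 0)
  rows 56-63 [x1,x2,x3,x4=0111]: 00000000  (ones: 0)
  rows 64-71 [x1,x2,x3,x4=1000]: 00000000  (ones: 0)
  rows 72-79 [x1,x2,x3,x4=1001]: 00000000  (ones: 0)
  rows 80-87 [x1,x2,x3,x4=1010]: 00000000  (ones: 0)
  rows 88-95 [x1,x2,x3,x4=1011]: 00000000  (ones: 0)
  rows 96-103 [x1,x2,x3,x4=1100]: 00000000  (ones: 0)
  rows 104-111 [x1,x2,x3,x4=1101]: 00000000  (ones: 0)
  rows 112-119 [x1,x2,x3,x4=1110]: 00000000  (ones: 0)
  rows 120-127 [x1,x2,x3,x4=1111]: 00000000  (ones: 0)
Satisfying assignments = 4+2+0+0+6+4+0+0+0+0+0+0+0+0+0+0 = 16

16


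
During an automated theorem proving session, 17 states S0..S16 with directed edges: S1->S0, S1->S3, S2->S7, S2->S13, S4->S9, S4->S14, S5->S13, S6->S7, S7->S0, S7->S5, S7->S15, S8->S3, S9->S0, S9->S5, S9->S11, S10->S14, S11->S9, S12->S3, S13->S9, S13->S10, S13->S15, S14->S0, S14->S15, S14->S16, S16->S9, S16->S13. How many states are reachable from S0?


BFS from S0:
  layer 0: {S0}
Reachable set: {S0}
Count = 1

1


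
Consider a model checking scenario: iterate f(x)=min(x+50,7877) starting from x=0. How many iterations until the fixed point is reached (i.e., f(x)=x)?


Step 1: x=0, cap=7877, increment=50
Step 2: x grows by 50 each step until capped at 7877; fixed point is x=7877
Step 3: iterations = ceil(7877/50) = 158

158


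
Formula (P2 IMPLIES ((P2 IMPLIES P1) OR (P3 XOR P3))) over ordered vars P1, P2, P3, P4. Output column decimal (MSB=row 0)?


Formula: (P2 IMPLIES ((P2 IMPLIES P1) OR (P3 XOR P3))) over P1, P2, P3, P4 (16 rows)
Evaluate each row (bits = P1,P2,P3,P4, MSB first):
  row 0 [0000]: (0 IMPLIES ((0 IMPLIES 0) OR (0 XOR 0))) -> 1
  row 1 [0001]: (0 IMPLIES ((0 IMPLIES 0) OR (0 XOR 0))) -> 1
  row 2 [0010]: (0 IMPLIES ((0 IMPLIES 0) OR (1 XOR 1))) -> 1
  row 3 [0011]: (0 IMPLIES ((0 IMPLIES 0) OR (1 XOR 1))) -> 1
  row 4 [0100]: (1 IMPLIES ((1 IMPLIES 0) OR (0 XOR 0))) -> 0
  row 5 [0101]: (1 IMPLIES ((1 IMPLIES 0) OR (0 XOR 0))) -> 0
  row 6 [0110]: (1 IMPLIES ((1 IMPLIES 0) OR (1 XOR 1))) -> 0
  row 7 [0111]: (1 IMPLIES ((1 IMPLIES 0) OR (1 XOR 1))) -> 0
  row 8 [1000]: (0 IMPLIES ((0 IMPLIES 1) OR (0 XOR 0))) -> 1
  row 9 [1001]: (0 IMPLIES ((0 IMPLIES 1) OR (0 XOR 0))) -> 1
  row 10 [1010]: (0 IMPLIES ((0 IMPLIES 1) OR (1 XOR 1))) -> 1
  row 11 [1011]: (0 IMPLIES ((0 IMPLIES 1) OR (1 XOR 1))) -> 1
  row 12 [1100]: (1 IMPLIES ((1 IMPLIES 1) OR (0 XOR 0))) -> 1
  row 13 [1101]: (1 IMPLIES ((1 IMPLIES 1) OR (0 XOR 0))) -> 1
  row 14 [1110]: (1 IMPLIES ((1 IMPLIES 1) OR (1 XOR 1))) -> 1
  row 15 [1111]: (1 IMPLIES ((1 IMPLIES 1) OR (1 XOR 1))) -> 1
Full result column, 4 rows per line (P1,P2 fixed per line; P3,P4 runs 00..11 left to right):
  rows 0-3 [P1,P2=00]: 1111  = hex F
  rows 4-7 [P1,P2=01]: 0000  = hex 0
  rows 8-11 [P1,P2=10]: 1111  = hex F
  rows 12-15 [P1,P2=11]: 1111  = hex F
Output column (row 0 .. row 15) = 1111000011111111
Output column grouped in 4s = 1111 0000 1111 1111 = 0xF0FF
Convert to decimal digit by digit (value = value*16 + digit):
  F -> 15
  15*16 + 0 = 240
  240*16 + 15 (F) = 3855
  3855*16 + 15 (F) = 61695
Decimal = 61695

61695


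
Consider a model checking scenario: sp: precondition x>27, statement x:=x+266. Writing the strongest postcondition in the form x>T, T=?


Formula: sp(P, x:=E) = exists old_x. (x = E[old_x/x]) AND P[old_x/x] (old_x is the value of x before the assignment; eliminate old_x by solving x = E[old_x/x] for old_x)
Step 1: Precondition P: x>27, i.e. old_x > 27
Step 2: Assignment gives x = old_x + 266, so old_x = x - 266
Step 3: Substitute into P: x - 266 > 27
Step 4: Simplify: x > 27+266 = 293

293


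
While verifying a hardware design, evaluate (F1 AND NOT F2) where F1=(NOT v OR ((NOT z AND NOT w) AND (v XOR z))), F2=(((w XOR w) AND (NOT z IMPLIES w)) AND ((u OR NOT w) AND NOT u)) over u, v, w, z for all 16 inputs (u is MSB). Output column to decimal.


F1 = (NOT v OR ((NOT z AND NOT w) AND (v XOR z)))
F2 = (((w XOR w) AND (NOT z IMPLIES w)) AND ((u OR NOT w) AND NOT u))
Counterexample to F1=>F2 is where F1=1 and F2=0.
Evaluate each row (bits = u,v,w,z, MSB first):
  row 0 [0000]: F1=1 F2=0 -> F1&~F2 -> 1
  row 1 [0001]: F1=1 F2=0 -> F1&~F2 -> 1
  row 2 [0010]: F1=1 F2=0 -> F1&~F2 -> 1
  row 3 [0011]: F1=1 F2=0 -> F1&~F2 -> 1
  row 4 [0100]: F1=1 F2=0 -> F1&~F2 -> 1
  row 5 [0101]: F1=0 F2=0 -> F1&~F2 -> 0
  row 6 [0110]: F1=0 F2=0 -> F1&~F2 -> 0
  row 7 [0111]: F1=0 F2=0 -> F1&~F2 -> 0
  row 8 [1000]: F1=1 F2=0 -> F1&~F2 -> 1
  row 9 [1001]: F1=1 F2=0 -> F1&~F2 -> 1
  row 10 [1010]: F1=1 F2=0 -> F1&~F2 -> 1
  row 11 [1011]: F1=1 F2=0 -> F1&~F2 -> 1
  row 12 [1100]: F1=1 F2=0 -> F1&~F2 -> 1
  row 13 [1101]: F1=0 F2=0 -> F1&~F2 -> 0
  row 14 [1110]: F1=0 F2=0 -> F1&~F2 -> 0
  row 15 [1111]: F1=0 F2=0 -> F1&~F2 -> 0
Full result column, 4 rows per line (u,v fixed per line; w,z runs 00..11 left to right):
  rows 0-3 [u,v=00]: 1111  = hex F
  rows 4-7 [u,v=01]: 1000  = hex 8
  rows 8-11 [u,v=10]: 1111  = hex F
  rows 12-15 [u,v=11]: 1000  = hex 8
Counterexample vector (row 0 .. row 15) = 1111100011111000
Output column grouped in 4s = 1111 1000 1111 1000 = 0xF8F8
Convert to decimal digit by digit (value = value*16 + digit):
  F -> 15
  15*16 + 8 = 248
  248*16 + 15 (F) = 3983
  3983*16 + 8 = 63736
Decimal = 63736

63736


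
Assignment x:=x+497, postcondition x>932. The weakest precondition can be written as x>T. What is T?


Formula: wp(x:=E, P) = P[E/x] (substitute E for x in postcondition)
Step 1: Postcondition: x>932
Step 2: Substitute x+497 for x: x+497>932
Step 3: Solve for x: x > 932-497 = 435

435


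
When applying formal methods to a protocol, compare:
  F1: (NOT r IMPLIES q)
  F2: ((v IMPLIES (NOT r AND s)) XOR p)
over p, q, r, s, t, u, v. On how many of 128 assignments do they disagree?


F1 = (NOT r IMPLIES q)
F2 = ((v IMPLIES (NOT r AND s)) XOR p)
Evaluate both on each of 128 rows (bits = p,q,r,s,t,u,v):
  row 0 [0000000]: F1=0 F2=1 (differ) -> 1
  row 1 [0000001]: F1=0 F2=0 -> 0
  row 2 [0000010]: F1=0 F2=1 (differ) -> 1
  row 3 [0000011]: F1=0 F2=0 -> 0
  row 4 [0000100]: F1=0 F2=1 (differ) -> 1
  (every remaining row is evaluated the same way; all 128 results are listed next)
Full result column, 8 rows per line (p,q,r,s fixed per line; t,u,v runs 000..111 left to right):
  rows 0-7 [p,q,r,s=0000]: 10101010  (ones: 4)
  rows 8-15 [p,q,r,s=0001]: 11111111  (ones: 8)
  rows 16-23 [p,q,r,s=0010]: 01010101  (ones: 4)
  rows 24-31 [p,q,r,s=0011]: 01010101  (ones: 4)
  rows 32-39 [p,q,r,s=0100]: 01010101  (ones: 4)
  rows 40-47 [p,q,r,s=0101]: 00000000  (ones: 0)
  rows 48-55 [p,q,r,s=0110]: 01010101  (ones: 4)
  rows 56-63 [p,q,r,s=0111]: 01010101  (ones: 4)
  rows 64-71 [p,q,r,s=1000]: 01010101  (ones: 4)
  rows 72-79 [p,q,r,s=1001]: 00000000  (ones: 0)
  rows 80-87 [p,q,r,s=1010]: 10101010  (ones: 4)
  rows 88-95 [p,q,r,s=1011]: 10101010  (ones: 4)
  rows 96-103 [p,q,r,s=1100]: 10101010  (ones: 4)
  rows 104-111 [p,q,r,s=1101]: 11111111  (ones: 8)
  rows 112-119 [p,q,r,s=1110]: 10101010  (ones: 4)
  rows 120-127 [p,q,r,s=1111]: 10101010  (ones: 4)
Disagreements = 4+8+4+4+4+0+4+4+4+0+4+4+4+8+4+4 = 64

64


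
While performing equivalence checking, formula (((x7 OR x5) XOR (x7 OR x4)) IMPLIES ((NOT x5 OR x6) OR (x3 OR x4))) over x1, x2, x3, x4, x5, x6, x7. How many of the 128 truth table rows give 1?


Formula: (((x7 OR x5) XOR (x7 OR x4)) IMPLIES ((NOT x5 OR x6) OR (x3 OR x4))) over 7 vars (128 rows)
Evaluate each row (x1, x2, x3, x4, x5, x6, x7 as bits, MSB first):
  row 0 [0000000]: (((0 OR 0) XOR (0 OR 0)) IMPLIES ((NOT 0 OR 0) OR (0 OR 0))) -> 1
  row 1 [0000001]: (((1 OR 0) XOR (1 OR 0)) IMPLIES ((NOT 0 OR 0) OR (0 OR 0))) -> 1
  row 2 [0000010]: (((0 OR 0) XOR (0 OR 0)) IMPLIES ((NOT 0 OR 1) OR (0 OR 0))) -> 1
  row 3 [0000011]: (((1 OR 0) XOR (1 OR 0)) IMPLIES ((NOT 0 OR 1) OR (0 OR 0))) -> 1
  row 4 [0000100]: (((0 OR 1) XOR (0 OR 0)) IMPLIES ((NOT 1 OR 0) OR (0 OR 0))) -> 0
  (every remaining row is evaluated the same way; all 128 results are listed next)
Full result column, 8 rows per line (x1,x2,x3,x4 fixed per line; x5,x6,x7 runs 000..111 left to right):
  rows 0-7 [x1,x2,x3,x4=0000]: 11110111  (ones: 7)
  rows 8-15 [x1,x2,x3,x4=0001]: 11111111  (ones: 8)
  rows 16-23 [x1,x2,x3,x4=0010]: 11111111  (ones: 8)
  rows 24-31 [x1,x2,x3,x4=0011]: 11111111  (ones: 8)
  rows 32-39 [x1,x2,x3,x4=0100]: 11110111  (ones: 7)
  rows 40-47 [x1,x2,x3,x4=0101]: 11111111  (ones: 8)
  rows 48-55 [x1,x2,x3,x4=0110]: 11111111  (ones: 8)
  rows 56-63 [x1,x2,x3,x4=0111]: 11111111  (ones: 8)
  rows 64-71 [x1,x2,x3,x4=1000]: 11110111  (ones: 7)
  rows 72-79 [x1,x2,x3,x4=1001]: 11111111  (ones: 8)
  rows 80-87 [x1,x2,x3,x4=1010]: 11111111  (ones: 8)
  rows 88-95 [x1,x2,x3,x4=1011]: 11111111  (ones: 8)
  rows 96-103 [x1,x2,x3,x4=1100]: 11110111  (ones: 7)
  rows 104-111 [x1,x2,x3,x4=1101]: 11111111  (ones: 8)
  rows 112-119 [x1,x2,x3,x4=1110]: 11111111  (ones: 8)
  rows 120-127 [x1,x2,x3,x4=1111]: 11111111  (ones: 8)
Count of 1-rows = 7+8+8+8+7+8+8+8+7+8+8+8+7+8+8+8 = 124

124


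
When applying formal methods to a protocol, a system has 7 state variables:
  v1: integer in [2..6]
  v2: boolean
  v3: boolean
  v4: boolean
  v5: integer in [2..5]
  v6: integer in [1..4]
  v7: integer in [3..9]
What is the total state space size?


State space = product of domain sizes of all variables.
Domain sizes:
  v1 (integer in [2..6]): 5
  v2 (boolean): 2
  v3 (boolean): 2
  v4 (boolean): 2
  v5 (integer in [2..5]): 4
  v6 (integer in [1..4]): 4
  v7 (integer in [3..9]): 7
Product = 5 * 2 * 2 * 2 * 4 * 4 * 7 = 4480

4480


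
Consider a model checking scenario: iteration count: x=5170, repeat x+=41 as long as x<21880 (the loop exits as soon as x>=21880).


Step 1: x goes from 5170 toward 21880 by 41; the body runs while x<21880, so iterations = ceil((bound-start)/step)
Step 2: Distance=16710
Step 3: ceil(16710/41)=408

408


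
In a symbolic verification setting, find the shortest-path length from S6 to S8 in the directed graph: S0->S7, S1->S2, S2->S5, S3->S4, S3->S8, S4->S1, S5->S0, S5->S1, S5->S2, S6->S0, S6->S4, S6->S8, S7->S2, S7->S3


BFS layer-by-layer from S6:
  dist 0: {S6}
  dist 1: {S0, S4, S8}
  -> S8 reached at distance 1
Shortest path length = 1

1


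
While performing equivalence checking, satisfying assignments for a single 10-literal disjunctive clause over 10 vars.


Step 1: Total=2^10=1024
Step 2: Unsat when all 10 false: 2^0=1
Step 3: Sat=1024-1=1023

1023


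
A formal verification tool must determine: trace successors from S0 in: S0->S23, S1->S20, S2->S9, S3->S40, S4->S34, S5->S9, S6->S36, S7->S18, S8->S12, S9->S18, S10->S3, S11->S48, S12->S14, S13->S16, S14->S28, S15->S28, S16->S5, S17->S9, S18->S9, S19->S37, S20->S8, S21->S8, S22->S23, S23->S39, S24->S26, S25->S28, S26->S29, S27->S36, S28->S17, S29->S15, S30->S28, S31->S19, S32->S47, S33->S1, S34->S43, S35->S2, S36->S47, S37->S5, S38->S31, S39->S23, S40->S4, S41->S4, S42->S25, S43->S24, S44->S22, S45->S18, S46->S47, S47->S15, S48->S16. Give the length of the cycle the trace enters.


Trace from S0 until a state repeats:
  S0 -> S23 -> S39 -> S23
S23 first seen at step 1, revisited at step 3.
Cycle length = 3 - 1 = 2

2


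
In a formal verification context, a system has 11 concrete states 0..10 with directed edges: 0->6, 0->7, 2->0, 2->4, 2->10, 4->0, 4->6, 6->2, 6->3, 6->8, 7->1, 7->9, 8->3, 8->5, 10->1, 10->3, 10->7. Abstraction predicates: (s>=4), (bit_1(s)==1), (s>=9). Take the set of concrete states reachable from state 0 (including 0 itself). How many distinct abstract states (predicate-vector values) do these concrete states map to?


BFS from 0:
Concrete reachable: {0, 1, 2, 3, 4, 5, 6, 7, 8, 9, 10}
Abstract via predicates (s>=4), (bit_1(s)==1), (s>=9):
  (0,0,0) <- {0, 1}
  (0,1,0) <- {2, 3}
  (1,0,0) <- {4, 5, 8}
  (1,0,1) <- {9}
  (1,1,0) <- {6, 7}
  (1,1,1) <- {10}
Distinct abstract states = 6

6


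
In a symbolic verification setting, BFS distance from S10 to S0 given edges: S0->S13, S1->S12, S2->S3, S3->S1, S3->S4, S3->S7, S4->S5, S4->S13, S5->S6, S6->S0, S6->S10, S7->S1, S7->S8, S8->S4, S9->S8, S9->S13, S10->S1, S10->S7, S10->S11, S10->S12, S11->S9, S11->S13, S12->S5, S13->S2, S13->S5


BFS layer-by-layer from S10:
  dist 0: {S10}
  dist 1: {S1, S7, S11, S12}
  dist 2: {S5, S8, S9, S13}
  dist 3: {S2, S4, S6}
  dist 4: {S0, S3}
  -> S0 reached at distance 4
Shortest path length = 4

4
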